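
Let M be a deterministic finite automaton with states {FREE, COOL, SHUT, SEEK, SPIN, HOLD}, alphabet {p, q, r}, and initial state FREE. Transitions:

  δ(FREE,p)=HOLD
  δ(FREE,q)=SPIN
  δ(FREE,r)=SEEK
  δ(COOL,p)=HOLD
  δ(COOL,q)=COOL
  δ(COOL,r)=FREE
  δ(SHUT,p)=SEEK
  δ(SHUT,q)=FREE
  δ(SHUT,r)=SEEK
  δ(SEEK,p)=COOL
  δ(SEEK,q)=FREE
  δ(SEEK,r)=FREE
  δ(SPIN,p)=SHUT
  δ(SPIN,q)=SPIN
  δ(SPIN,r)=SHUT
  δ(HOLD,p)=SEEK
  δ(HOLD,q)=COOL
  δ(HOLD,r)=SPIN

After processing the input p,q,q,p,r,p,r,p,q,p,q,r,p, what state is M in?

HOLD

start at FREE
read 'p': FREE → HOLD
read 'q': HOLD → COOL
read 'q': COOL → COOL
read 'p': COOL → HOLD
read 'r': HOLD → SPIN
read 'p': SPIN → SHUT
read 'r': SHUT → SEEK
read 'p': SEEK → COOL
read 'q': COOL → COOL
read 'p': COOL → HOLD
read 'q': HOLD → COOL
read 'r': COOL → FREE
read 'p': FREE → HOLD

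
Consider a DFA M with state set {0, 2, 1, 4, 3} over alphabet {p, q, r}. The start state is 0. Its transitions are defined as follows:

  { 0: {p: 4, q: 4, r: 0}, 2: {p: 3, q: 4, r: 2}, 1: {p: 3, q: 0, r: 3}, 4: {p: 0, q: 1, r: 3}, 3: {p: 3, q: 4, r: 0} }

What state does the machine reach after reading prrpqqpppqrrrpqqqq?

start at 0
read 'p': 0 → 4
read 'r': 4 → 3
read 'r': 3 → 0
read 'p': 0 → 4
read 'q': 4 → 1
read 'q': 1 → 0
read 'p': 0 → 4
read 'p': 4 → 0
read 'p': 0 → 4
read 'q': 4 → 1
read 'r': 1 → 3
read 'r': 3 → 0
read 'r': 0 → 0
read 'p': 0 → 4
read 'q': 4 → 1
read 'q': 1 → 0
read 'q': 0 → 4
read 'q': 4 → 1

1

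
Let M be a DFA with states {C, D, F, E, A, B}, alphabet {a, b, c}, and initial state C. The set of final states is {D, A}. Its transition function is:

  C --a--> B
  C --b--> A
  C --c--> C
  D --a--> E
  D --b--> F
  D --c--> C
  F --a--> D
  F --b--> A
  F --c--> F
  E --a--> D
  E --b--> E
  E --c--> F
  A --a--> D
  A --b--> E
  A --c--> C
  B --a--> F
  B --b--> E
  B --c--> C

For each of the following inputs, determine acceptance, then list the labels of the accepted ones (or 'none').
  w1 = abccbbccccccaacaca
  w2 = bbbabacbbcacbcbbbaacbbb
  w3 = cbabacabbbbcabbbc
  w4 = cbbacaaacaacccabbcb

w1: Trace: C -a-> B -b-> E -c-> F -c-> F -b-> A -b-> E -c-> F -c-> F -c-> F -c-> F -c-> F -c-> F -a-> D -a-> E -c-> F -a-> D -c-> C -a-> B  → end B, rejected
w2: Trace: C -b-> A -b-> E -b-> E -a-> D -b-> F -a-> D -c-> C -b-> A -b-> E -c-> F -a-> D -c-> C -b-> A -c-> C -b-> A -b-> E -b-> E -a-> D -a-> E -c-> F -b-> A -b-> E -b-> E  → end E, rejected
w3: Trace: C -c-> C -b-> A -a-> D -b-> F -a-> D -c-> C -a-> B -b-> E -b-> E -b-> E -b-> E -c-> F -a-> D -b-> F -b-> A -b-> E -c-> F  → end F, rejected
w4: Trace: C -c-> C -b-> A -b-> E -a-> D -c-> C -a-> B -a-> F -a-> D -c-> C -a-> B -a-> F -c-> F -c-> F -c-> F -a-> D -b-> F -b-> A -c-> C -b-> A  → end A, accepted

w4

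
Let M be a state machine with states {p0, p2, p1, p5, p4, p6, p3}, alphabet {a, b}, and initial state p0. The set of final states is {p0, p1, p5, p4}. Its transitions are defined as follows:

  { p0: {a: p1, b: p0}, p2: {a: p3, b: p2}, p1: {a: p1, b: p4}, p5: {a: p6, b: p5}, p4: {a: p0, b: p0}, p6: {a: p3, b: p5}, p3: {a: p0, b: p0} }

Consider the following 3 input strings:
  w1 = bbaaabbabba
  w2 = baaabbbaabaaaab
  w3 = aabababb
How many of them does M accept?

w1: Trace: p0 -b-> p0 -b-> p0 -a-> p1 -a-> p1 -a-> p1 -b-> p4 -b-> p0 -a-> p1 -b-> p4 -b-> p0 -a-> p1  → end p1, accepted
w2: Trace: p0 -b-> p0 -a-> p1 -a-> p1 -a-> p1 -b-> p4 -b-> p0 -b-> p0 -a-> p1 -a-> p1 -b-> p4 -a-> p0 -a-> p1 -a-> p1 -a-> p1 -b-> p4  → end p4, accepted
w3: Trace: p0 -a-> p1 -a-> p1 -b-> p4 -a-> p0 -b-> p0 -a-> p1 -b-> p4 -b-> p0  → end p0, accepted

3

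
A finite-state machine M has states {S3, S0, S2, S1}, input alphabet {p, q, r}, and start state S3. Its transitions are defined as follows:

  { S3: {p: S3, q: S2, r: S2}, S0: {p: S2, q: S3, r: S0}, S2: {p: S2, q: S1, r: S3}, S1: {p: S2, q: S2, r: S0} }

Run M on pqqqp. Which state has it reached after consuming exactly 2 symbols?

S2

S3 → S3 → S2
After 2 symbols: S2.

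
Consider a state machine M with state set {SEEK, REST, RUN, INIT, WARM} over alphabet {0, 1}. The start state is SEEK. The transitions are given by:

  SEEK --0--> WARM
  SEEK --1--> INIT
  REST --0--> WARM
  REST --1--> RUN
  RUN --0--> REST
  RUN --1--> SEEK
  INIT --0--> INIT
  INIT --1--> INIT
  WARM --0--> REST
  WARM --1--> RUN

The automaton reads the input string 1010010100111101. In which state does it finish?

Trace: SEEK -1-> INIT -0-> INIT -1-> INIT -0-> INIT -0-> INIT -1-> INIT -0-> INIT -1-> INIT -0-> INIT -0-> INIT -1-> INIT -1-> INIT -1-> INIT -1-> INIT -0-> INIT -1-> INIT

INIT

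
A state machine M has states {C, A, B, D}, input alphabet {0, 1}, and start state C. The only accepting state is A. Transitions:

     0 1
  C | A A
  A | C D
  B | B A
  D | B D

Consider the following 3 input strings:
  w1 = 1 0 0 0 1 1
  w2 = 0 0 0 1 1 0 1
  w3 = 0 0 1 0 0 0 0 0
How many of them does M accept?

w1: C → A → C → A → C → A → D  → end D, rejected
w2: C → A → C → A → D → D → B → A  → end A, accepted
w3: C → A → C → A → C → A → C → A → C  → end C, rejected

1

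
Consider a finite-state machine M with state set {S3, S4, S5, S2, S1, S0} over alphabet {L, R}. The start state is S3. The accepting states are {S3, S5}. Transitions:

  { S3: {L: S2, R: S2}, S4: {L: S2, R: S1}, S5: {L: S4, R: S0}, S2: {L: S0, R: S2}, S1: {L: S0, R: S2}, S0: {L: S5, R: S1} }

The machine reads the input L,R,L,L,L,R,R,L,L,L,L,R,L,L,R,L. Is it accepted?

Yes

Trace: S3 -L-> S2 -R-> S2 -L-> S0 -L-> S5 -L-> S4 -R-> S1 -R-> S2 -L-> S0 -L-> S5 -L-> S4 -L-> S2 -R-> S2 -L-> S0 -L-> S5 -R-> S0 -L-> S5
End state S5 is accepting.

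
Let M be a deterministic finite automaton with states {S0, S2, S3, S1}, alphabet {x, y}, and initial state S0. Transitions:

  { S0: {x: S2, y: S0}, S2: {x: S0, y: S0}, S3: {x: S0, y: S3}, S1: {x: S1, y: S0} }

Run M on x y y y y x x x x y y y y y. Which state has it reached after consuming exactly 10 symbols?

Trace: S0 -x-> S2 -y-> S0 -y-> S0 -y-> S0 -y-> S0 -x-> S2 -x-> S0 -x-> S2 -x-> S0 -y-> S0
After 10 symbols: S0.

S0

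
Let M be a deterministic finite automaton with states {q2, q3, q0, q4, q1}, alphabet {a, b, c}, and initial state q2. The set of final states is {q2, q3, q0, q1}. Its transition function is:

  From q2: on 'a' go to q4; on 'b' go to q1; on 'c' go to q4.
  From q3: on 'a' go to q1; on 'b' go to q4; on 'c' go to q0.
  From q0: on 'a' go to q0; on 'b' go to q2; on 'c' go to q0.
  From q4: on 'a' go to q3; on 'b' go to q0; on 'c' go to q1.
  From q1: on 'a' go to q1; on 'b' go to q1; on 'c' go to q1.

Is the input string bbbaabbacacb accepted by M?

Trace: q2 -b-> q1 -b-> q1 -b-> q1 -a-> q1 -a-> q1 -b-> q1 -b-> q1 -a-> q1 -c-> q1 -a-> q1 -c-> q1 -b-> q1
End state q1 is accepting.

Yes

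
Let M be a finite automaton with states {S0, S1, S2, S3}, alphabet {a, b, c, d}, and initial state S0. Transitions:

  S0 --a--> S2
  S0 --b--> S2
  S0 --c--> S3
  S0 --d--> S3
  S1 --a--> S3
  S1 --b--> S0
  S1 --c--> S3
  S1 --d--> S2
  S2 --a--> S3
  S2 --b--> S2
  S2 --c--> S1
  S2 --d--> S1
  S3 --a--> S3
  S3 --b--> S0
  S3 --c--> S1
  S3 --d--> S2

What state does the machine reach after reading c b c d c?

S1

start at S0
read 'c': S0 → S3
read 'b': S3 → S0
read 'c': S0 → S3
read 'd': S3 → S2
read 'c': S2 → S1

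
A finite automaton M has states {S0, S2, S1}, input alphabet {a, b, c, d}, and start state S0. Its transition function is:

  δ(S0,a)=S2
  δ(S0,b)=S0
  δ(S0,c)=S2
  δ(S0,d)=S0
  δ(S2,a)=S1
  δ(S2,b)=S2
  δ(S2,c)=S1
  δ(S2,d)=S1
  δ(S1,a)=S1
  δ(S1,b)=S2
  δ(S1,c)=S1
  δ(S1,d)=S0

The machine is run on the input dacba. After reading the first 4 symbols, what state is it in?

S2

S0 → S0 → S2 → S1 → S2
After 4 symbols: S2.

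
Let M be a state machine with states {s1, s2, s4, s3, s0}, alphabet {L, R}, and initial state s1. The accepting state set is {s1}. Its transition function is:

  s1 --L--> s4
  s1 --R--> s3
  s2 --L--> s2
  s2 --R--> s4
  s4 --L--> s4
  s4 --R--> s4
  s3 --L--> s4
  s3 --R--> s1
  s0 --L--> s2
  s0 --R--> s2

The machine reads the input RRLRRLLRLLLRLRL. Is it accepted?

Trace: s1 -R-> s3 -R-> s1 -L-> s4 -R-> s4 -R-> s4 -L-> s4 -L-> s4 -R-> s4 -L-> s4 -L-> s4 -L-> s4 -R-> s4 -L-> s4 -R-> s4 -L-> s4
End state s4 is not accepting.

No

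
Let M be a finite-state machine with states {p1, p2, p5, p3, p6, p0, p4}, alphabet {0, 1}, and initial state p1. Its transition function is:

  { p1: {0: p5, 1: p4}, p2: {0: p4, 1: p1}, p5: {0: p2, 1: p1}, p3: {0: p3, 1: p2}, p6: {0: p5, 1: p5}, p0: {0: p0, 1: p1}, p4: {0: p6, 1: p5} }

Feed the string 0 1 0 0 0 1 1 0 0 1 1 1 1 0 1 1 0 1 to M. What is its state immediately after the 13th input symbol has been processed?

p1 → p5 → p1 → p5 → p2 → p4 → p5 → p1 → p5 → p2 → p1 → p4 → p5 → p1
After 13 symbols: p1.

p1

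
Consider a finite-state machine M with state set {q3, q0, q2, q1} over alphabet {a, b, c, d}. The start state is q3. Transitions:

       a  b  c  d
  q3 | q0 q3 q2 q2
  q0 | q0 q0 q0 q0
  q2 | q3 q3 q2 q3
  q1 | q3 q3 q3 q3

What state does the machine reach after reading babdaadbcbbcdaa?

start at q3
read 'b': q3 → q3
read 'a': q3 → q0
read 'b': q0 → q0
read 'd': q0 → q0
read 'a': q0 → q0
read 'a': q0 → q0
read 'd': q0 → q0
read 'b': q0 → q0
read 'c': q0 → q0
read 'b': q0 → q0
read 'b': q0 → q0
read 'c': q0 → q0
read 'd': q0 → q0
read 'a': q0 → q0
read 'a': q0 → q0

q0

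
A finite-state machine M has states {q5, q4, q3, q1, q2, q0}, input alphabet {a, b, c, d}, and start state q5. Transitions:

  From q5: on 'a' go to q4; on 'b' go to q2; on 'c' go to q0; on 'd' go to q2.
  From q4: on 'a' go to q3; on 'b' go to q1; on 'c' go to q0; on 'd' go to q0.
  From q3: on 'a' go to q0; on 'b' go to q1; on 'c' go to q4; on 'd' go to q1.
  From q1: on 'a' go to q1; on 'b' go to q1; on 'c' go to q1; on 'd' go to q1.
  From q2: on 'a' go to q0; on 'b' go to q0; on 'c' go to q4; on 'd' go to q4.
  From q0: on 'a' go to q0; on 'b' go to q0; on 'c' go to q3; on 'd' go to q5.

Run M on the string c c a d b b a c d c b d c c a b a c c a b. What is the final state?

q1

start at q5
read 'c': q5 → q0
read 'c': q0 → q3
read 'a': q3 → q0
read 'd': q0 → q5
read 'b': q5 → q2
read 'b': q2 → q0
read 'a': q0 → q0
read 'c': q0 → q3
read 'd': q3 → q1
read 'c': q1 → q1
read 'b': q1 → q1
read 'd': q1 → q1
read 'c': q1 → q1
read 'c': q1 → q1
read 'a': q1 → q1
read 'b': q1 → q1
read 'a': q1 → q1
read 'c': q1 → q1
read 'c': q1 → q1
read 'a': q1 → q1
read 'b': q1 → q1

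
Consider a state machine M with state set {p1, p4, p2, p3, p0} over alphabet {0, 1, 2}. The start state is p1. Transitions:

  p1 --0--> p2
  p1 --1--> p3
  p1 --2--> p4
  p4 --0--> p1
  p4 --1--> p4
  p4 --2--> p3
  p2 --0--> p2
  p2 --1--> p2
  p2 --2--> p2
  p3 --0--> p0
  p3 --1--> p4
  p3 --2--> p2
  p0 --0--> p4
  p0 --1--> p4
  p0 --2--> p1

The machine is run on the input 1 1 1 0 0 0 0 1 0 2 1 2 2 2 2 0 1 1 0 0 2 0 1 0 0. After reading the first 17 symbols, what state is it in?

p2

p1 → p3 → p4 → p4 → p1 → p2 → p2 → p2 → p2 → p2 → p2 → p2 → p2 → p2 → p2 → p2 → p2 → p2
After 17 symbols: p2.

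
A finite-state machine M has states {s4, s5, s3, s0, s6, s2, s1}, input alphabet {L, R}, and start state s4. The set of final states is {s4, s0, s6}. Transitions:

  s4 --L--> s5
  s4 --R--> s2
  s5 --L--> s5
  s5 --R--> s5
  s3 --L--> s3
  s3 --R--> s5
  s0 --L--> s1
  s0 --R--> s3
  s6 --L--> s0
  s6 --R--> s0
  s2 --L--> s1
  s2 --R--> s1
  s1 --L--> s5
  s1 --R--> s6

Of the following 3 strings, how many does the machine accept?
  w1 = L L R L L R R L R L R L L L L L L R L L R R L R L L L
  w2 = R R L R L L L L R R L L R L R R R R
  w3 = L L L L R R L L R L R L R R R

w1: s4 → s5 → s5 → s5 → s5 → s5 → s5 → s5 → s5 → s5 → s5 → s5 → s5 → s5 → s5 → s5 → s5 → s5 → s5 → s5 → s5 → s5 → s5 → s5 → s5 → s5 → s5 → s5  → end s5, rejected
w2: s4 → s2 → s1 → s5 → s5 → s5 → s5 → s5 → s5 → s5 → s5 → s5 → s5 → s5 → s5 → s5 → s5 → s5 → s5  → end s5, rejected
w3: s4 → s5 → s5 → s5 → s5 → s5 → s5 → s5 → s5 → s5 → s5 → s5 → s5 → s5 → s5 → s5  → end s5, rejected

0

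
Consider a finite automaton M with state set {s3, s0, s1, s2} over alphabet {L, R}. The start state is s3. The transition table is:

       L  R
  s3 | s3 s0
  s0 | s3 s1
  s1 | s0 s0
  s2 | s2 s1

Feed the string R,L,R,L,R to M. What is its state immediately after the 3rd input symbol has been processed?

Trace: s3 -R-> s0 -L-> s3 -R-> s0
After 3 symbols: s0.

s0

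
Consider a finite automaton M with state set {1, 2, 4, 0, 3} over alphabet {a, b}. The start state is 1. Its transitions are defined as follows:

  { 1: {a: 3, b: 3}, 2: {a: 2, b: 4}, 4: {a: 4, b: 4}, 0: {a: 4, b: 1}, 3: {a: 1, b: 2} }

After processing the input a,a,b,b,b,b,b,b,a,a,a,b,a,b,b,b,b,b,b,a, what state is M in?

Trace: 1 -a-> 3 -a-> 1 -b-> 3 -b-> 2 -b-> 4 -b-> 4 -b-> 4 -b-> 4 -a-> 4 -a-> 4 -a-> 4 -b-> 4 -a-> 4 -b-> 4 -b-> 4 -b-> 4 -b-> 4 -b-> 4 -b-> 4 -a-> 4

4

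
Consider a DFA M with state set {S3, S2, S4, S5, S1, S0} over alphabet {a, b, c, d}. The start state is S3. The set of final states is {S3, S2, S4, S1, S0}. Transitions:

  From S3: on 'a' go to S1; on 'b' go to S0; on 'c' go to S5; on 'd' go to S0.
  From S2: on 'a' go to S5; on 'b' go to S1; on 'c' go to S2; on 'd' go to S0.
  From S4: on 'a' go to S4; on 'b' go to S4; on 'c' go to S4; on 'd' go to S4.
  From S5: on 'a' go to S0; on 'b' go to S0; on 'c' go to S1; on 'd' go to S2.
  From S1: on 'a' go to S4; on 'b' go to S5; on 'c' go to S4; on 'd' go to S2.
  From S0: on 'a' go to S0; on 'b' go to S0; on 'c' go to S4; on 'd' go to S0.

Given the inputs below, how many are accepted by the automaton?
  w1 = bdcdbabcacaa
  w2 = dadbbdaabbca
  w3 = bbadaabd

3

w1:
  start at S3
  read 'b': S3 → S0
  read 'd': S0 → S0
  read 'c': S0 → S4
  read 'd': S4 → S4
  read 'b': S4 → S4
  read 'a': S4 → S4
  read 'b': S4 → S4
  read 'c': S4 → S4
  read 'a': S4 → S4
  read 'c': S4 → S4
  read 'a': S4 → S4
  read 'a': S4 → S4
  end S4, accepted
w2:
  start at S3
  read 'd': S3 → S0
  read 'a': S0 → S0
  read 'd': S0 → S0
  read 'b': S0 → S0
  read 'b': S0 → S0
  read 'd': S0 → S0
  read 'a': S0 → S0
  read 'a': S0 → S0
  read 'b': S0 → S0
  read 'b': S0 → S0
  read 'c': S0 → S4
  read 'a': S4 → S4
  end S4, accepted
w3:
  start at S3
  read 'b': S3 → S0
  read 'b': S0 → S0
  read 'a': S0 → S0
  read 'd': S0 → S0
  read 'a': S0 → S0
  read 'a': S0 → S0
  read 'b': S0 → S0
  read 'd': S0 → S0
  end S0, accepted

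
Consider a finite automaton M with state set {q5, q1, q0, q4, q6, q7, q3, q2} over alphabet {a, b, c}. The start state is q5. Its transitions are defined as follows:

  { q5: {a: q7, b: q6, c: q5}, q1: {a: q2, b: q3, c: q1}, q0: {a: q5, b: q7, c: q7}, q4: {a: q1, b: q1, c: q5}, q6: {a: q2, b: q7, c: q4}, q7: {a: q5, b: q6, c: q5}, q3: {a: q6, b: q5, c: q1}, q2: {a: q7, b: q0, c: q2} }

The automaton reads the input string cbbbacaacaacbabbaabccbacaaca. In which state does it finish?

start at q5
read 'c': q5 → q5
read 'b': q5 → q6
read 'b': q6 → q7
read 'b': q7 → q6
read 'a': q6 → q2
read 'c': q2 → q2
read 'a': q2 → q7
read 'a': q7 → q5
read 'c': q5 → q5
read 'a': q5 → q7
read 'a': q7 → q5
read 'c': q5 → q5
read 'b': q5 → q6
read 'a': q6 → q2
read 'b': q2 → q0
read 'b': q0 → q7
read 'a': q7 → q5
read 'a': q5 → q7
read 'b': q7 → q6
read 'c': q6 → q4
read 'c': q4 → q5
read 'b': q5 → q6
read 'a': q6 → q2
read 'c': q2 → q2
read 'a': q2 → q7
read 'a': q7 → q5
read 'c': q5 → q5
read 'a': q5 → q7

q7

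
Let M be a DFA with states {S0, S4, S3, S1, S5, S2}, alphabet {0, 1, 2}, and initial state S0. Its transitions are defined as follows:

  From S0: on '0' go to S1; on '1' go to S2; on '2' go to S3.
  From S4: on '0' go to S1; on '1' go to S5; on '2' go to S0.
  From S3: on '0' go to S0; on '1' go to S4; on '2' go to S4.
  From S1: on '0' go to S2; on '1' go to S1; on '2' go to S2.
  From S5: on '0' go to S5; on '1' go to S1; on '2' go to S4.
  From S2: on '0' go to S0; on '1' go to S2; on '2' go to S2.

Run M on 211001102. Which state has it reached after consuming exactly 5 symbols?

S5

S0 → S3 → S4 → S5 → S5 → S5
After 5 symbols: S5.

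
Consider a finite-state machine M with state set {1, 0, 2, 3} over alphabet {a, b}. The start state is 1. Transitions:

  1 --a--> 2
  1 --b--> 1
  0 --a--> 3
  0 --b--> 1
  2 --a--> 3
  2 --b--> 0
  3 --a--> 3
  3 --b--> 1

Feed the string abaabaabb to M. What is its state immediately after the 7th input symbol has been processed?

3

1 → 2 → 0 → 3 → 3 → 1 → 2 → 3
After 7 symbols: 3.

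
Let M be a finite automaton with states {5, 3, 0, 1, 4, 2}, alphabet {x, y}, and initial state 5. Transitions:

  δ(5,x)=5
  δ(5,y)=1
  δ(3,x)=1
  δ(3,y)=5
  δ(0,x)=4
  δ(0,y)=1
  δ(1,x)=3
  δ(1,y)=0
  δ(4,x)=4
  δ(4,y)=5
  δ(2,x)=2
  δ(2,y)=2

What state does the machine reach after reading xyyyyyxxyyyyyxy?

start at 5
read 'x': 5 → 5
read 'y': 5 → 1
read 'y': 1 → 0
read 'y': 0 → 1
read 'y': 1 → 0
read 'y': 0 → 1
read 'x': 1 → 3
read 'x': 3 → 1
read 'y': 1 → 0
read 'y': 0 → 1
read 'y': 1 → 0
read 'y': 0 → 1
read 'y': 1 → 0
read 'x': 0 → 4
read 'y': 4 → 5

5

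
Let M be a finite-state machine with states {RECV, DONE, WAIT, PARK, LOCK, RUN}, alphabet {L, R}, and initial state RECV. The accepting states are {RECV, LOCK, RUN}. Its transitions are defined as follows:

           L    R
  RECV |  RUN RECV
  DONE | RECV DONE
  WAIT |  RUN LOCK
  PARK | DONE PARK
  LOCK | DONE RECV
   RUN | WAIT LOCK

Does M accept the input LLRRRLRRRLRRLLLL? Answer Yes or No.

No

Trace: RECV -L-> RUN -L-> WAIT -R-> LOCK -R-> RECV -R-> RECV -L-> RUN -R-> LOCK -R-> RECV -R-> RECV -L-> RUN -R-> LOCK -R-> RECV -L-> RUN -L-> WAIT -L-> RUN -L-> WAIT
End state WAIT is not accepting.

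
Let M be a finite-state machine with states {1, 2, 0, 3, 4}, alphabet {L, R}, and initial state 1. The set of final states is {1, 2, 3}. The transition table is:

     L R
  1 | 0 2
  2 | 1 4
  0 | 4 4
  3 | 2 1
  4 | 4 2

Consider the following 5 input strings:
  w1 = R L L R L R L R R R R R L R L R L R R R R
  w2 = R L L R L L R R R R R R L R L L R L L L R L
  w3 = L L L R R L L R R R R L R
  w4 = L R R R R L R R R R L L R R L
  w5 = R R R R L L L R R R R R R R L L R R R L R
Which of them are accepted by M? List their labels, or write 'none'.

w1:
  start at 1
  read 'R': 1 → 2
  read 'L': 2 → 1
  read 'L': 1 → 0
  read 'R': 0 → 4
  read 'L': 4 → 4
  read 'R': 4 → 2
  read 'L': 2 → 1
  read 'R': 1 → 2
  read 'R': 2 → 4
  read 'R': 4 → 2
  read 'R': 2 → 4
  read 'R': 4 → 2
  read 'L': 2 → 1
  read 'R': 1 → 2
  read 'L': 2 → 1
  read 'R': 1 → 2
  read 'L': 2 → 1
  read 'R': 1 → 2
  read 'R': 2 → 4
  read 'R': 4 → 2
  read 'R': 2 → 4
  end 4, rejected
w2:
  start at 1
  read 'R': 1 → 2
  read 'L': 2 → 1
  read 'L': 1 → 0
  read 'R': 0 → 4
  read 'L': 4 → 4
  read 'L': 4 → 4
  read 'R': 4 → 2
  read 'R': 2 → 4
  read 'R': 4 → 2
  read 'R': 2 → 4
  read 'R': 4 → 2
  read 'R': 2 → 4
  read 'L': 4 → 4
  read 'R': 4 → 2
  read 'L': 2 → 1
  read 'L': 1 → 0
  read 'R': 0 → 4
  read 'L': 4 → 4
  read 'L': 4 → 4
  read 'L': 4 → 4
  read 'R': 4 → 2
  read 'L': 2 → 1
  end 1, accepted
w3:
  start at 1
  read 'L': 1 → 0
  read 'L': 0 → 4
  read 'L': 4 → 4
  read 'R': 4 → 2
  read 'R': 2 → 4
  read 'L': 4 → 4
  read 'L': 4 → 4
  read 'R': 4 → 2
  read 'R': 2 → 4
  read 'R': 4 → 2
  read 'R': 2 → 4
  read 'L': 4 → 4
  read 'R': 4 → 2
  end 2, accepted
w4:
  start at 1
  read 'L': 1 → 0
  read 'R': 0 → 4
  read 'R': 4 → 2
  read 'R': 2 → 4
  read 'R': 4 → 2
  read 'L': 2 → 1
  read 'R': 1 → 2
  read 'R': 2 → 4
  read 'R': 4 → 2
  read 'R': 2 → 4
  read 'L': 4 → 4
  read 'L': 4 → 4
  read 'R': 4 → 2
  read 'R': 2 → 4
  read 'L': 4 → 4
  end 4, rejected
w5:
  start at 1
  read 'R': 1 → 2
  read 'R': 2 → 4
  read 'R': 4 → 2
  read 'R': 2 → 4
  read 'L': 4 → 4
  read 'L': 4 → 4
  read 'L': 4 → 4
  read 'R': 4 → 2
  read 'R': 2 → 4
  read 'R': 4 → 2
  read 'R': 2 → 4
  read 'R': 4 → 2
  read 'R': 2 → 4
  read 'R': 4 → 2
  read 'L': 2 → 1
  read 'L': 1 → 0
  read 'R': 0 → 4
  read 'R': 4 → 2
  read 'R': 2 → 4
  read 'L': 4 → 4
  read 'R': 4 → 2
  end 2, accepted

w2, w3, w5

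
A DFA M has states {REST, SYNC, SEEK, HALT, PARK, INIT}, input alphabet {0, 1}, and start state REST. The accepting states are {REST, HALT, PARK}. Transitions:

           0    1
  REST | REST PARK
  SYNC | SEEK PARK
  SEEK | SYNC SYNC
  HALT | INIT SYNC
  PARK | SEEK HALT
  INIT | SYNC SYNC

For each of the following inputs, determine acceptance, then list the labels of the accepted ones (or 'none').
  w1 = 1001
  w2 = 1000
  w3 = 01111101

w1

w1: Trace: REST -1-> PARK -0-> SEEK -0-> SYNC -1-> PARK  → end PARK, accepted
w2: Trace: REST -1-> PARK -0-> SEEK -0-> SYNC -0-> SEEK  → end SEEK, rejected
w3: Trace: REST -0-> REST -1-> PARK -1-> HALT -1-> SYNC -1-> PARK -1-> HALT -0-> INIT -1-> SYNC  → end SYNC, rejected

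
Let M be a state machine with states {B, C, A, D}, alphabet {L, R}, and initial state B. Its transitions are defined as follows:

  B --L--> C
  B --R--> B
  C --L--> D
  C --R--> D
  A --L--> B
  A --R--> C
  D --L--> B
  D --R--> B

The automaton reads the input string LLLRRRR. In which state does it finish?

B

start at B
read 'L': B → C
read 'L': C → D
read 'L': D → B
read 'R': B → B
read 'R': B → B
read 'R': B → B
read 'R': B → B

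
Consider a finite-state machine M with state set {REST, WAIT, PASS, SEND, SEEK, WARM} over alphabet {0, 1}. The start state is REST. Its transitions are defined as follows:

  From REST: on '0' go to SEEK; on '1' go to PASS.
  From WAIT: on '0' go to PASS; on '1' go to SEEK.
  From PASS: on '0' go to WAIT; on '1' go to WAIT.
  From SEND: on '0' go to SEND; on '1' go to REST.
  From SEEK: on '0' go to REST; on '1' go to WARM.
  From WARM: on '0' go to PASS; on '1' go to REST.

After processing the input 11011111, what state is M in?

Trace: REST -1-> PASS -1-> WAIT -0-> PASS -1-> WAIT -1-> SEEK -1-> WARM -1-> REST -1-> PASS

PASS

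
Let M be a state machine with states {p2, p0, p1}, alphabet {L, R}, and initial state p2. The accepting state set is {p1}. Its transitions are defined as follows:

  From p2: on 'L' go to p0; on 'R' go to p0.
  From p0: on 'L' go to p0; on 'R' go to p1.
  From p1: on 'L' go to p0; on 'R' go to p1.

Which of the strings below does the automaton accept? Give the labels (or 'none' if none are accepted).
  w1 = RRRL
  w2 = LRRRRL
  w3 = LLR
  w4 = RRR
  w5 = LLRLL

w1: p2 → p0 → p1 → p1 → p0  → end p0, rejected
w2: p2 → p0 → p1 → p1 → p1 → p1 → p0  → end p0, rejected
w3: p2 → p0 → p0 → p1  → end p1, accepted
w4: p2 → p0 → p1 → p1  → end p1, accepted
w5: p2 → p0 → p0 → p1 → p0 → p0  → end p0, rejected

w3, w4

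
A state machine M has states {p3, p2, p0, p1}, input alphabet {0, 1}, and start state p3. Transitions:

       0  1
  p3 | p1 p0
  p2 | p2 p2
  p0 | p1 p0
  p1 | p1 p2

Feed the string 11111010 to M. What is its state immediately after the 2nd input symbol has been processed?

p0

p3 → p0 → p0
After 2 symbols: p0.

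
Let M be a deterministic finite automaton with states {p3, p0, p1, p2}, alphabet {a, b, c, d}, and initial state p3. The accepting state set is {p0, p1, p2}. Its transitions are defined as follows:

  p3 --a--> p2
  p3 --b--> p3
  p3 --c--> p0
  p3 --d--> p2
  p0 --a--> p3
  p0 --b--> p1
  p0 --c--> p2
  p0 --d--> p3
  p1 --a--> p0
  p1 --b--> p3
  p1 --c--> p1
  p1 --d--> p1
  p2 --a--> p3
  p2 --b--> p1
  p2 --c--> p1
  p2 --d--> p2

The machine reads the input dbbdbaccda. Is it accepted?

p3 → p2 → p1 → p3 → p2 → p1 → p0 → p2 → p1 → p1 → p0
End state p0 is accepting.

Yes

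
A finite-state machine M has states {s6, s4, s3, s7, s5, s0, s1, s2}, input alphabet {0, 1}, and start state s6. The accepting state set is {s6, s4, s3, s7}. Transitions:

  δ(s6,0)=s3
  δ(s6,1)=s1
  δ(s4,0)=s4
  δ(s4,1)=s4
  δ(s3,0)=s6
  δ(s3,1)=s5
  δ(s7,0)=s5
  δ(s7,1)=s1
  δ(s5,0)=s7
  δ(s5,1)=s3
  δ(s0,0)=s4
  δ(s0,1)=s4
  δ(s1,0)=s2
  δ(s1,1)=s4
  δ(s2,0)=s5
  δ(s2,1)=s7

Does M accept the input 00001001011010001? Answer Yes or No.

Yes

s6 → s3 → s6 → s3 → s6 → s1 → s2 → s5 → s3 → s6 → s1 → s4 → s4 → s4 → s4 → s4 → s4 → s4
End state s4 is accepting.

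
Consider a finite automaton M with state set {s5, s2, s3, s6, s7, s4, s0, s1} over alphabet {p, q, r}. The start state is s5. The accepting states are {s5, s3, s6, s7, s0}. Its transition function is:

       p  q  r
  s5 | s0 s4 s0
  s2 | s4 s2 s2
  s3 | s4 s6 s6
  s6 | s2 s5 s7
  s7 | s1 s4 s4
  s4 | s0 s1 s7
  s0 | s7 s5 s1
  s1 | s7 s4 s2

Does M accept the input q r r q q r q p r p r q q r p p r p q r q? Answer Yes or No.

Yes

Trace: s5 -q-> s4 -r-> s7 -r-> s4 -q-> s1 -q-> s4 -r-> s7 -q-> s4 -p-> s0 -r-> s1 -p-> s7 -r-> s4 -q-> s1 -q-> s4 -r-> s7 -p-> s1 -p-> s7 -r-> s4 -p-> s0 -q-> s5 -r-> s0 -q-> s5
End state s5 is accepting.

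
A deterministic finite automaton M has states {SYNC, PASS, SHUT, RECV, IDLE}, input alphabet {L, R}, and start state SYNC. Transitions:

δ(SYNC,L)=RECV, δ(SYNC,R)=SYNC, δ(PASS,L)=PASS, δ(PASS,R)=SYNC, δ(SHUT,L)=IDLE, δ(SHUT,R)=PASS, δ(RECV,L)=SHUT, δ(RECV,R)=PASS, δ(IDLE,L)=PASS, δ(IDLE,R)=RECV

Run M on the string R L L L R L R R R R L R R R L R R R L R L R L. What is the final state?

Trace: SYNC -R-> SYNC -L-> RECV -L-> SHUT -L-> IDLE -R-> RECV -L-> SHUT -R-> PASS -R-> SYNC -R-> SYNC -R-> SYNC -L-> RECV -R-> PASS -R-> SYNC -R-> SYNC -L-> RECV -R-> PASS -R-> SYNC -R-> SYNC -L-> RECV -R-> PASS -L-> PASS -R-> SYNC -L-> RECV

RECV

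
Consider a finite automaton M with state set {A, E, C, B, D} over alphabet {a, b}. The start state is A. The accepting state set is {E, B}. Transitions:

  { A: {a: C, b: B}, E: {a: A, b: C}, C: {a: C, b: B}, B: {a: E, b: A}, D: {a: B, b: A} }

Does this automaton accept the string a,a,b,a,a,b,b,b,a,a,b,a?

A → C → C → B → E → A → B → A → B → E → A → B → E
End state E is accepting.

Yes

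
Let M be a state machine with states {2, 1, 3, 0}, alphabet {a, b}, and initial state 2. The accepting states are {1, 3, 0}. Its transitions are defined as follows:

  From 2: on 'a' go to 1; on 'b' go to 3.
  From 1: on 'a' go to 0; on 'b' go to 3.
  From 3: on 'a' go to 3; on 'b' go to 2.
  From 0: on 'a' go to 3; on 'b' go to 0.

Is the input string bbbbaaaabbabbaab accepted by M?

start at 2
read 'b': 2 → 3
read 'b': 3 → 2
read 'b': 2 → 3
read 'b': 3 → 2
read 'a': 2 → 1
read 'a': 1 → 0
read 'a': 0 → 3
read 'a': 3 → 3
read 'b': 3 → 2
read 'b': 2 → 3
read 'a': 3 → 3
read 'b': 3 → 2
read 'b': 2 → 3
read 'a': 3 → 3
read 'a': 3 → 3
read 'b': 3 → 2
End state 2 is not accepting.

No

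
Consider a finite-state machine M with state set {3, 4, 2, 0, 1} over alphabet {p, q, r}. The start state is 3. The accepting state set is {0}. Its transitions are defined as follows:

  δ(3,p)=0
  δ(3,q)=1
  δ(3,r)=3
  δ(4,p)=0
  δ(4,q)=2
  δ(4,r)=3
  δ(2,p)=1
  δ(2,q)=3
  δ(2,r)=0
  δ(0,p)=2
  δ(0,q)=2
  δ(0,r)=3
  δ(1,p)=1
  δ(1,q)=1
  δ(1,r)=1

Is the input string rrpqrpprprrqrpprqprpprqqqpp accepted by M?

No

start at 3
read 'r': 3 → 3
read 'r': 3 → 3
read 'p': 3 → 0
read 'q': 0 → 2
read 'r': 2 → 0
read 'p': 0 → 2
read 'p': 2 → 1
read 'r': 1 → 1
read 'p': 1 → 1
read 'r': 1 → 1
read 'r': 1 → 1
read 'q': 1 → 1
read 'r': 1 → 1
read 'p': 1 → 1
read 'p': 1 → 1
read 'r': 1 → 1
read 'q': 1 → 1
read 'p': 1 → 1
read 'r': 1 → 1
read 'p': 1 → 1
read 'p': 1 → 1
read 'r': 1 → 1
read 'q': 1 → 1
read 'q': 1 → 1
read 'q': 1 → 1
read 'p': 1 → 1
read 'p': 1 → 1
End state 1 is not accepting.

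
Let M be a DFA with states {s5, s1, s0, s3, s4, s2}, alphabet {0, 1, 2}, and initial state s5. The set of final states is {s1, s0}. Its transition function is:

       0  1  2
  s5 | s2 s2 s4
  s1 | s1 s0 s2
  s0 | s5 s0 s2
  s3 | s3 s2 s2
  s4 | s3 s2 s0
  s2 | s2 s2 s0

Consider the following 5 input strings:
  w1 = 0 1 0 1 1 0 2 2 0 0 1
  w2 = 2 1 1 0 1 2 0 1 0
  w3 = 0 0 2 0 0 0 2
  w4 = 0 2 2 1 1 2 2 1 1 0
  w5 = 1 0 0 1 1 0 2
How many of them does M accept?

w1: s5 → s2 → s2 → s2 → s2 → s2 → s2 → s0 → s2 → s2 → s2 → s2  → end s2, rejected
w2: s5 → s4 → s2 → s2 → s2 → s2 → s0 → s5 → s2 → s2  → end s2, rejected
w3: s5 → s2 → s2 → s0 → s5 → s2 → s2 → s0  → end s0, accepted
w4: s5 → s2 → s0 → s2 → s2 → s2 → s0 → s2 → s2 → s2 → s2  → end s2, rejected
w5: s5 → s2 → s2 → s2 → s2 → s2 → s2 → s0  → end s0, accepted

2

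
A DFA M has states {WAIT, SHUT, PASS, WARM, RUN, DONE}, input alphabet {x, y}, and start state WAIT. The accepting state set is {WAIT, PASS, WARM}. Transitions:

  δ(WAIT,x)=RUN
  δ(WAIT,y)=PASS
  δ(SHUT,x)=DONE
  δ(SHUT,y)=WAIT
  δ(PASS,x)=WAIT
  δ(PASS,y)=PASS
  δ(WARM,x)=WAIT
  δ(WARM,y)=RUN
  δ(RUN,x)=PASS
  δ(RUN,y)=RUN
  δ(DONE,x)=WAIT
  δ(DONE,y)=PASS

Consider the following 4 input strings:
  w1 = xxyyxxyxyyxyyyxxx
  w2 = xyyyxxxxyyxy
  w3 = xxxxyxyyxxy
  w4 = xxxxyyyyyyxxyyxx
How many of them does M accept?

w1:
  start at WAIT
  read 'x': WAIT → RUN
  read 'x': RUN → PASS
  read 'y': PASS → PASS
  read 'y': PASS → PASS
  read 'x': PASS → WAIT
  read 'x': WAIT → RUN
  read 'y': RUN → RUN
  read 'x': RUN → PASS
  read 'y': PASS → PASS
  read 'y': PASS → PASS
  read 'x': PASS → WAIT
  read 'y': WAIT → PASS
  read 'y': PASS → PASS
  read 'y': PASS → PASS
  read 'x': PASS → WAIT
  read 'x': WAIT → RUN
  read 'x': RUN → PASS
  end PASS, accepted
w2:
  start at WAIT
  read 'x': WAIT → RUN
  read 'y': RUN → RUN
  read 'y': RUN → RUN
  read 'y': RUN → RUN
  read 'x': RUN → PASS
  read 'x': PASS → WAIT
  read 'x': WAIT → RUN
  read 'x': RUN → PASS
  read 'y': PASS → PASS
  read 'y': PASS → PASS
  read 'x': PASS → WAIT
  read 'y': WAIT → PASS
  end PASS, accepted
w3:
  start at WAIT
  read 'x': WAIT → RUN
  read 'x': RUN → PASS
  read 'x': PASS → WAIT
  read 'x': WAIT → RUN
  read 'y': RUN → RUN
  read 'x': RUN → PASS
  read 'y': PASS → PASS
  read 'y': PASS → PASS
  read 'x': PASS → WAIT
  read 'x': WAIT → RUN
  read 'y': RUN → RUN
  end RUN, rejected
w4:
  start at WAIT
  read 'x': WAIT → RUN
  read 'x': RUN → PASS
  read 'x': PASS → WAIT
  read 'x': WAIT → RUN
  read 'y': RUN → RUN
  read 'y': RUN → RUN
  read 'y': RUN → RUN
  read 'y': RUN → RUN
  read 'y': RUN → RUN
  read 'y': RUN → RUN
  read 'x': RUN → PASS
  read 'x': PASS → WAIT
  read 'y': WAIT → PASS
  read 'y': PASS → PASS
  read 'x': PASS → WAIT
  read 'x': WAIT → RUN
  end RUN, rejected

2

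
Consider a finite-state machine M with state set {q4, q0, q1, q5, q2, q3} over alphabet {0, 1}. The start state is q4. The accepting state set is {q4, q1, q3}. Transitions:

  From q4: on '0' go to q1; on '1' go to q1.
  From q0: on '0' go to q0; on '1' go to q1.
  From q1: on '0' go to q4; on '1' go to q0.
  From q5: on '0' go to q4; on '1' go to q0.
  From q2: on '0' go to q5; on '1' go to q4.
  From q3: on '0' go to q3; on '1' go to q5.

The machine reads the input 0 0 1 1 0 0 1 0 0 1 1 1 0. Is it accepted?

q4 → q1 → q4 → q1 → q0 → q0 → q0 → q1 → q4 → q1 → q0 → q1 → q0 → q0
End state q0 is not accepting.

No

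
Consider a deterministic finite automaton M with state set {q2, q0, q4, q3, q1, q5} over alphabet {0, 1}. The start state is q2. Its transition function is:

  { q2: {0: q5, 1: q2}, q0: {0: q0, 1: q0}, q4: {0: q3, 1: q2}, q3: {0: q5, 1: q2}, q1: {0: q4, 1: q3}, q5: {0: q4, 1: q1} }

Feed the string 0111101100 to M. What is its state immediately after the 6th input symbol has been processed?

Trace: q2 -0-> q5 -1-> q1 -1-> q3 -1-> q2 -1-> q2 -0-> q5
After 6 symbols: q5.

q5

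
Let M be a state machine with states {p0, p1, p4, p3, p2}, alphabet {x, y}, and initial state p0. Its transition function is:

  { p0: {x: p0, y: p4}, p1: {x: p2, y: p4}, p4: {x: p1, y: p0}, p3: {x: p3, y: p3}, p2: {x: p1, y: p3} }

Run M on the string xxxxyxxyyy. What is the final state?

Trace: p0 -x-> p0 -x-> p0 -x-> p0 -x-> p0 -y-> p4 -x-> p1 -x-> p2 -y-> p3 -y-> p3 -y-> p3

p3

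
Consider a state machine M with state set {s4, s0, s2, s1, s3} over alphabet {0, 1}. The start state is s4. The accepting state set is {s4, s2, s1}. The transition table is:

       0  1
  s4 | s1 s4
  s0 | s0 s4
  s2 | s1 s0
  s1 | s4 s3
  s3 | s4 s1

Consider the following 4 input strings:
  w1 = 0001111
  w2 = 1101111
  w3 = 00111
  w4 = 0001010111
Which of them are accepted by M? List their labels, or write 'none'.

w1, w2, w3

w1: Trace: s4 -0-> s1 -0-> s4 -0-> s1 -1-> s3 -1-> s1 -1-> s3 -1-> s1  → end s1, accepted
w2: Trace: s4 -1-> s4 -1-> s4 -0-> s1 -1-> s3 -1-> s1 -1-> s3 -1-> s1  → end s1, accepted
w3: Trace: s4 -0-> s1 -0-> s4 -1-> s4 -1-> s4 -1-> s4  → end s4, accepted
w4: Trace: s4 -0-> s1 -0-> s4 -0-> s1 -1-> s3 -0-> s4 -1-> s4 -0-> s1 -1-> s3 -1-> s1 -1-> s3  → end s3, rejected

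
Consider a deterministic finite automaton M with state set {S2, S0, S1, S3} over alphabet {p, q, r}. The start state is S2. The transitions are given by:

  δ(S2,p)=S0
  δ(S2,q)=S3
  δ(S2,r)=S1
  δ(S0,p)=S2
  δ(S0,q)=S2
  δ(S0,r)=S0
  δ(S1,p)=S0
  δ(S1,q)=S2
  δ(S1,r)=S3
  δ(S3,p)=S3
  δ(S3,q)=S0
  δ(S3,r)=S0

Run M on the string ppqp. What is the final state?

S2 → S0 → S2 → S3 → S3

S3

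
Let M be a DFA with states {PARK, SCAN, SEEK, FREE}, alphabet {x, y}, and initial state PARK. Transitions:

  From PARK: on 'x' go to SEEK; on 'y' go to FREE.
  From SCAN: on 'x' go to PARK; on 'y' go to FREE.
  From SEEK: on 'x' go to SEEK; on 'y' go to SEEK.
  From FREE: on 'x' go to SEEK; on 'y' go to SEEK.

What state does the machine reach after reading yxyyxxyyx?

start at PARK
read 'y': PARK → FREE
read 'x': FREE → SEEK
read 'y': SEEK → SEEK
read 'y': SEEK → SEEK
read 'x': SEEK → SEEK
read 'x': SEEK → SEEK
read 'y': SEEK → SEEK
read 'y': SEEK → SEEK
read 'x': SEEK → SEEK

SEEK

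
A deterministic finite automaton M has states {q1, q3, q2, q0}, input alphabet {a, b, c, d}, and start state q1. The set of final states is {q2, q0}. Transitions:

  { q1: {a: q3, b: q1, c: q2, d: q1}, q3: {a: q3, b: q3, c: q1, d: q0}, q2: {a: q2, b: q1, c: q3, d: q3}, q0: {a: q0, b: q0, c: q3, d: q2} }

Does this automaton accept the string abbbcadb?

Yes

Trace: q1 -a-> q3 -b-> q3 -b-> q3 -b-> q3 -c-> q1 -a-> q3 -d-> q0 -b-> q0
End state q0 is accepting.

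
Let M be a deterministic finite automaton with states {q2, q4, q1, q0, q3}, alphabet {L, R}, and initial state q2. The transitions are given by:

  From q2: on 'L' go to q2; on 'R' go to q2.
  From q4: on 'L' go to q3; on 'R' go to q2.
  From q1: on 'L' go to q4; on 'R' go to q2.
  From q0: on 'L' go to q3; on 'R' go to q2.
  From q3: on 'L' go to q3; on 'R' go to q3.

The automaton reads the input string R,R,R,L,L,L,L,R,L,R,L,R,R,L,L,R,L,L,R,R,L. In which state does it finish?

q2 → q2 → q2 → q2 → q2 → q2 → q2 → q2 → q2 → q2 → q2 → q2 → q2 → q2 → q2 → q2 → q2 → q2 → q2 → q2 → q2 → q2

q2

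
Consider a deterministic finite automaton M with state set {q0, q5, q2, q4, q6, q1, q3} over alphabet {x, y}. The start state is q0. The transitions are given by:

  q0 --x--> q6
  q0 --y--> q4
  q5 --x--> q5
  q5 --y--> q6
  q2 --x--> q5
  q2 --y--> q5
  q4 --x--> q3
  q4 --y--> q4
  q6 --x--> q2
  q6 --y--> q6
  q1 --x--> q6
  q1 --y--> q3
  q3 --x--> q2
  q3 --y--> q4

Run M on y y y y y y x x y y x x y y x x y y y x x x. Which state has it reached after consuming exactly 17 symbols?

q6

Trace: q0 -y-> q4 -y-> q4 -y-> q4 -y-> q4 -y-> q4 -y-> q4 -x-> q3 -x-> q2 -y-> q5 -y-> q6 -x-> q2 -x-> q5 -y-> q6 -y-> q6 -x-> q2 -x-> q5 -y-> q6
After 17 symbols: q6.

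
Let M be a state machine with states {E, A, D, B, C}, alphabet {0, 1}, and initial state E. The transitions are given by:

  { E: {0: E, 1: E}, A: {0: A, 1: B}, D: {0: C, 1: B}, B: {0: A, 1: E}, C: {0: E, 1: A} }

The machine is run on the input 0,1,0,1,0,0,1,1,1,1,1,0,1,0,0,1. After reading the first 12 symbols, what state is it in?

E

E → E → E → E → E → E → E → E → E → E → E → E → E
After 12 symbols: E.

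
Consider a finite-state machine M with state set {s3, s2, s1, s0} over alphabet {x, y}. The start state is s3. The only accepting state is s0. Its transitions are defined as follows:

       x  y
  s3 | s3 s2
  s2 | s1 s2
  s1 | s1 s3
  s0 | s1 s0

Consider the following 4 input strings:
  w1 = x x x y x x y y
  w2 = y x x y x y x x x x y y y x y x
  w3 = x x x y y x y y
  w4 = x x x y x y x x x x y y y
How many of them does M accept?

w1:
  start at s3
  read 'x': s3 → s3
  read 'x': s3 → s3
  read 'x': s3 → s3
  read 'y': s3 → s2
  read 'x': s2 → s1
  read 'x': s1 → s1
  read 'y': s1 → s3
  read 'y': s3 → s2
  end s2, rejected
w2:
  start at s3
  read 'y': s3 → s2
  read 'x': s2 → s1
  read 'x': s1 → s1
  read 'y': s1 → s3
  read 'x': s3 → s3
  read 'y': s3 → s2
  read 'x': s2 → s1
  read 'x': s1 → s1
  read 'x': s1 → s1
  read 'x': s1 → s1
  read 'y': s1 → s3
  read 'y': s3 → s2
  read 'y': s2 → s2
  read 'x': s2 → s1
  read 'y': s1 → s3
  read 'x': s3 → s3
  end s3, rejected
w3:
  start at s3
  read 'x': s3 → s3
  read 'x': s3 → s3
  read 'x': s3 → s3
  read 'y': s3 → s2
  read 'y': s2 → s2
  read 'x': s2 → s1
  read 'y': s1 → s3
  read 'y': s3 → s2
  end s2, rejected
w4:
  start at s3
  read 'x': s3 → s3
  read 'x': s3 → s3
  read 'x': s3 → s3
  read 'y': s3 → s2
  read 'x': s2 → s1
  read 'y': s1 → s3
  read 'x': s3 → s3
  read 'x': s3 → s3
  read 'x': s3 → s3
  read 'x': s3 → s3
  read 'y': s3 → s2
  read 'y': s2 → s2
  read 'y': s2 → s2
  end s2, rejected

0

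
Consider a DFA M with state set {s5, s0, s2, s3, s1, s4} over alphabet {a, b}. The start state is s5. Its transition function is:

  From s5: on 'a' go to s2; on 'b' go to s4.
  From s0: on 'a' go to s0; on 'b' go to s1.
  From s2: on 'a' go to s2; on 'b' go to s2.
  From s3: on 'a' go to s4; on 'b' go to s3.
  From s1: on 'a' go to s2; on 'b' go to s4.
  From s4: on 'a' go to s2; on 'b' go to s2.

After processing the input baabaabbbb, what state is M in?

start at s5
read 'b': s5 → s4
read 'a': s4 → s2
read 'a': s2 → s2
read 'b': s2 → s2
read 'a': s2 → s2
read 'a': s2 → s2
read 'b': s2 → s2
read 'b': s2 → s2
read 'b': s2 → s2
read 'b': s2 → s2

s2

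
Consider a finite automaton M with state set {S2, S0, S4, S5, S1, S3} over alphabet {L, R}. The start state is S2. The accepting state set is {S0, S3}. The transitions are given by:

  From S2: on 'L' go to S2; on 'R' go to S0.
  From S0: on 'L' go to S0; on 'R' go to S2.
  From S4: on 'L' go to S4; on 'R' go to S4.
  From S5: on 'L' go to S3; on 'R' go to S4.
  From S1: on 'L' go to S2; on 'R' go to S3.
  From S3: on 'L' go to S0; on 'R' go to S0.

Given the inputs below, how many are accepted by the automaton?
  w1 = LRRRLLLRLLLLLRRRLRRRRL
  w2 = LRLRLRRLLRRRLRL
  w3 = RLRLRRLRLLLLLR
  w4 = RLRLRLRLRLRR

2

w1: S2 → S2 → S0 → S2 → S0 → S0 → S0 → S0 → S2 → S2 → S2 → S2 → S2 → S2 → S0 → S2 → S0 → S0 → S2 → S0 → S2 → S0 → S0  → end S0, accepted
w2: S2 → S2 → S0 → S0 → S2 → S2 → S0 → S2 → S2 → S2 → S0 → S2 → S0 → S0 → S2 → S2  → end S2, rejected
w3: S2 → S0 → S0 → S2 → S2 → S0 → S2 → S2 → S0 → S0 → S0 → S0 → S0 → S0 → S2  → end S2, rejected
w4: S2 → S0 → S0 → S2 → S2 → S0 → S0 → S2 → S2 → S0 → S0 → S2 → S0  → end S0, accepted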